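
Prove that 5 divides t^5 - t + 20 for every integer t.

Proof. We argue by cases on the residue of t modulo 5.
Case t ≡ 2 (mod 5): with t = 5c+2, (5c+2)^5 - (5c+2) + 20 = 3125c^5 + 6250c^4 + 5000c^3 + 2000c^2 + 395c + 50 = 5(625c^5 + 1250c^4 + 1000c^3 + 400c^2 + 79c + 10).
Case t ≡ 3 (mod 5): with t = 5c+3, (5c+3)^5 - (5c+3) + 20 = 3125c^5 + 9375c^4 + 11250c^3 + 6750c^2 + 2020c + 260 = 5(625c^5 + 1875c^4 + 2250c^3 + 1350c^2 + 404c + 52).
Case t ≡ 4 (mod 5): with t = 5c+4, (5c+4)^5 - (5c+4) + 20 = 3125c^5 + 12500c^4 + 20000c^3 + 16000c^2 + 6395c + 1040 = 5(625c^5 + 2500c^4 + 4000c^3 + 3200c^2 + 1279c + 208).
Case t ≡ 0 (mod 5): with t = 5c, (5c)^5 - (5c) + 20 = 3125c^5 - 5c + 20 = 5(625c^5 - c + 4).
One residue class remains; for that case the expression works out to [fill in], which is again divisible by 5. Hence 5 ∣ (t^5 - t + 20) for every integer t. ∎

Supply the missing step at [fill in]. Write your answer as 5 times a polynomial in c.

Only t ≡ 1 (mod 5) is unaccounted for. Put t = 5c+1:
(5c+1)^5 - (5c+1) + 20 expands to 3125c^5 + 3125c^4 + 1250c^3 + 250c^2 + 20c + 20,
and factoring out 5 leaves 5(625c^5 + 625c^4 + 250c^3 + 50c^2 + 4c + 4).

5(625c^5 + 625c^4 + 250c^3 + 50c^2 + 4c + 4)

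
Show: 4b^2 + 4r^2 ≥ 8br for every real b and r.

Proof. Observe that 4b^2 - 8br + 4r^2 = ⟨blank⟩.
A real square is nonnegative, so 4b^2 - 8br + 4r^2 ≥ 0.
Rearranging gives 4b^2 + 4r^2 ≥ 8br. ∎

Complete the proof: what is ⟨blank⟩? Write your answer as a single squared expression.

(2b - 2r)^2

4b^2 - 8br + 4r^2 is a perfect-square trinomial: the outer terms are (2b)^2 and (2r)^2, and the cross term is -2·2b·2r.
So 4b^2 - 8br + 4r^2 = (2b - 2r)^2 ≥ 0.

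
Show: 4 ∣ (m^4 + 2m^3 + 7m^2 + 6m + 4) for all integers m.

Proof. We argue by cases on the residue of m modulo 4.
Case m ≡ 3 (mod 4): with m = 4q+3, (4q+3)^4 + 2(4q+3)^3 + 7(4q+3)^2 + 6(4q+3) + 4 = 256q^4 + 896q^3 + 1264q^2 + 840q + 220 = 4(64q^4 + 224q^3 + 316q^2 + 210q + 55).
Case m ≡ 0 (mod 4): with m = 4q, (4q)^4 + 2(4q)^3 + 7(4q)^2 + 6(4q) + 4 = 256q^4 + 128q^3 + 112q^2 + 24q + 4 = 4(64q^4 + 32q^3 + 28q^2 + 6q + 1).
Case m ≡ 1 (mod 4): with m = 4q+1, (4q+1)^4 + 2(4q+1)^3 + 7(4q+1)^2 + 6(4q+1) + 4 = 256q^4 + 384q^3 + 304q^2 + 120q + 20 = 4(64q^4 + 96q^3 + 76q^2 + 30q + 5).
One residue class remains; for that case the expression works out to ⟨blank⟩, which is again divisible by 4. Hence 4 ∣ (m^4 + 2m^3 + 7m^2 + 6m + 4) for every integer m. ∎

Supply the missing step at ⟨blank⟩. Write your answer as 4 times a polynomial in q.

4(64q^4 + 160q^3 + 172q^2 + 90q + 19)

Only m ≡ 2 (mod 4) is unaccounted for. Put m = 4q+2:
(4q+2)^4 + 2(4q+2)^3 + 7(4q+2)^2 + 6(4q+2) + 4 expands to 256q^4 + 640q^3 + 688q^2 + 360q + 76,
and factoring out 4 leaves 4(64q^4 + 160q^3 + 172q^2 + 90q + 19).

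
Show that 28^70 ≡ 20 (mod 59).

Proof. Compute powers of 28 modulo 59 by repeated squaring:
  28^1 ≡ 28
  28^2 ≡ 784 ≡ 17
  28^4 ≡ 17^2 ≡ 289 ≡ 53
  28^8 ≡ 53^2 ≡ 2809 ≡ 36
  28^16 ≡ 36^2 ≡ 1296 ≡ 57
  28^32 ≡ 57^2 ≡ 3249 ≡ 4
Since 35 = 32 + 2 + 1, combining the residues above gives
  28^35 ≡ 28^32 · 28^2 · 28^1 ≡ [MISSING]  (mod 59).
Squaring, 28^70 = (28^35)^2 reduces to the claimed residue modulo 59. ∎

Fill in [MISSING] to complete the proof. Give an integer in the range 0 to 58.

Multiply the listed residues: 4 · 17 · 28 = 68 → 1904.
Reducing modulo 59: 1904 = 32·59 + 16, so 28^35 ≡ 16.

16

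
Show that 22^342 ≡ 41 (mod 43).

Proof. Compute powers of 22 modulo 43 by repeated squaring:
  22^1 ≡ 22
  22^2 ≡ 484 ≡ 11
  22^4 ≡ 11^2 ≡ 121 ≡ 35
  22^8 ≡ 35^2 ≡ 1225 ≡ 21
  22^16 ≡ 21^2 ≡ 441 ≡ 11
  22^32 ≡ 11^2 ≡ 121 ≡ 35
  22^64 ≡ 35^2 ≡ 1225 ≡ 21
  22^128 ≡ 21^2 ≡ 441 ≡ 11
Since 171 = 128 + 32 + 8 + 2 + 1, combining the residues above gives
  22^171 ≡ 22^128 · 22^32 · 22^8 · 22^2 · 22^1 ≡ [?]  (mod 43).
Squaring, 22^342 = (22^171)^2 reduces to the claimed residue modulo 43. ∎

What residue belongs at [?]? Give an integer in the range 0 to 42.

Multiply the listed residues: 11 · 35 · 21 · 11 · 22 = 385 → 8085 → 88935 → 1956570.
Reducing modulo 43: 1956570 = 45501·43 + 27, so 22^171 ≡ 27.

27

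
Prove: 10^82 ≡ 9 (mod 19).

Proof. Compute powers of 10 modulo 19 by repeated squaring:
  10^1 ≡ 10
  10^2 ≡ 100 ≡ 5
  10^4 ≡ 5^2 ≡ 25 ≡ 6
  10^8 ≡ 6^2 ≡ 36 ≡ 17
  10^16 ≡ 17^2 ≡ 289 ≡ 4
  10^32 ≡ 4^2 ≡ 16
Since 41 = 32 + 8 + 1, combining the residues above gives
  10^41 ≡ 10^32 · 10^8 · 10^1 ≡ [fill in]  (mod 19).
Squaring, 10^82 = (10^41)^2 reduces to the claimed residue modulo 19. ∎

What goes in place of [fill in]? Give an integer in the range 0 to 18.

10^32 · 10^8 · 10^1 ≡ 16 · 17 · 10 = 2720.
2720 mod 19 = 3, so 10^41 ≡ 3 (mod 19).

3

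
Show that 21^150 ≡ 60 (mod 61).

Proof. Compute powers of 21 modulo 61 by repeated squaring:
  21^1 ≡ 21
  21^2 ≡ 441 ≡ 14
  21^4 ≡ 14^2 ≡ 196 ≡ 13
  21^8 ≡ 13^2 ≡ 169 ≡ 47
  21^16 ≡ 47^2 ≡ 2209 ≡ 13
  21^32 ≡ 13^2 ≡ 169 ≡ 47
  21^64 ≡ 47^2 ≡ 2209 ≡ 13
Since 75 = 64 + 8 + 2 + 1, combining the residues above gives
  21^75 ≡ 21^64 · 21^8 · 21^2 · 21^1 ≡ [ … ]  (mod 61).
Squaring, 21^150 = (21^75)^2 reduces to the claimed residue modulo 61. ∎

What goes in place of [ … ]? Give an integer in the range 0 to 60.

Multiply the listed residues: 13 · 47 · 14 · 21 = 611 → 8554 → 179634.
Reducing modulo 61: 179634 = 2944·61 + 50, so 21^75 ≡ 50.

50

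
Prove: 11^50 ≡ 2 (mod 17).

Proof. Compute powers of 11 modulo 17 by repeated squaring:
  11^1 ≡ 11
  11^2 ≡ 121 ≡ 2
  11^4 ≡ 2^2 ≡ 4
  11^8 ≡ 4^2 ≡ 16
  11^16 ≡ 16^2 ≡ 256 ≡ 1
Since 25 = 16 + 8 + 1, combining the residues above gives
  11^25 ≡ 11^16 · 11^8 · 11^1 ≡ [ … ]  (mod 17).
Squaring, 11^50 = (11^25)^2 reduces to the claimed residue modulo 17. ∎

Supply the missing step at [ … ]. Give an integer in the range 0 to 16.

11^16 · 11^8 · 11^1 ≡ 1 · 16 · 11 = 176.
176 mod 17 = 6, so 11^25 ≡ 6 (mod 17).

6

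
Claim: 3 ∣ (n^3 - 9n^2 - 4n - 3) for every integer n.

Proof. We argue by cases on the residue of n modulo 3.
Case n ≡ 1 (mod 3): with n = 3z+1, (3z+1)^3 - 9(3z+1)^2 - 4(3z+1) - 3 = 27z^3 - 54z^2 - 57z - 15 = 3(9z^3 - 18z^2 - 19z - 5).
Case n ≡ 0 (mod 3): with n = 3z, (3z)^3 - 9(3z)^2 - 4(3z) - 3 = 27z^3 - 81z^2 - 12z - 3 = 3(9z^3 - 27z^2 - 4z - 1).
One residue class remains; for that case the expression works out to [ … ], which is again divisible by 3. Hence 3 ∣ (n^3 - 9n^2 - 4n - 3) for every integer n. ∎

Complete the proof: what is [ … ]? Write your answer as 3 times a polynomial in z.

3(9z^3 - 9z^2 - 28z - 13)

Only n ≡ 2 (mod 3) is unaccounted for. Put n = 3z+2:
(3z+2)^3 - 9(3z+2)^2 - 4(3z+2) - 3 expands to 27z^3 - 27z^2 - 84z - 39,
and factoring out 3 leaves 3(9z^3 - 9z^2 - 28z - 13).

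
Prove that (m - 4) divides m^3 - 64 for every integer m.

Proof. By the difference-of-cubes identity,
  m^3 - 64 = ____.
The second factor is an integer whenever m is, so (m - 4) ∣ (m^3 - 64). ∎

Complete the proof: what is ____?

(m - 4)(m^2 + 4m + 16)

Polynomial division of m^3 - 64 by m - 4 leaves remainder 0 and quotient m^2 + 4m + 16.
Hence m^3 - 64 = (m - 4)(m^2 + 4m + 16).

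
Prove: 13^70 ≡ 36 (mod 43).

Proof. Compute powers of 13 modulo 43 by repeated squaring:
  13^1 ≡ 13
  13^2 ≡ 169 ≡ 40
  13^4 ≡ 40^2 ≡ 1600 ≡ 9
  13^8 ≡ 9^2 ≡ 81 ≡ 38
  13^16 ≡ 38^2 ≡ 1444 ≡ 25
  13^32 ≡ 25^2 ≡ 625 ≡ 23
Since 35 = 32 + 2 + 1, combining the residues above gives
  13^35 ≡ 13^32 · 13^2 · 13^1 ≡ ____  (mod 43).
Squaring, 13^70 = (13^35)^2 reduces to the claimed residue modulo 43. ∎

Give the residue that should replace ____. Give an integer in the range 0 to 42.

Multiply the listed residues: 23 · 40 · 13 = 920 → 11960.
Reducing modulo 43: 11960 = 278·43 + 6, so 13^35 ≡ 6.

6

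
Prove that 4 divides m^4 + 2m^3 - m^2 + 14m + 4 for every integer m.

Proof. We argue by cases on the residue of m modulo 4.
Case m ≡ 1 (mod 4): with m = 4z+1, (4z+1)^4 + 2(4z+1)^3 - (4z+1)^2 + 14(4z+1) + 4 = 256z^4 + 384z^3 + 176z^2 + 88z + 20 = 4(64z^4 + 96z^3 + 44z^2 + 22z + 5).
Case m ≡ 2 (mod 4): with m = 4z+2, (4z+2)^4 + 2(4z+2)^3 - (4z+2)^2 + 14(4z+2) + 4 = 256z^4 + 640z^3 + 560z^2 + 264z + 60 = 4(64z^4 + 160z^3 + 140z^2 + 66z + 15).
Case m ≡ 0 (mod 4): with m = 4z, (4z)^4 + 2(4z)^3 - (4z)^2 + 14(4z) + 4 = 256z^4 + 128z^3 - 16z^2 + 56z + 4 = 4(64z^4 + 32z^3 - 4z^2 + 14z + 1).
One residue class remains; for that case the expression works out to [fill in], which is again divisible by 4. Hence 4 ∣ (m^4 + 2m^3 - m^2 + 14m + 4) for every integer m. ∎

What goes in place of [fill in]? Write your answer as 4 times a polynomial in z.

Only m ≡ 3 (mod 4) is unaccounted for. Put m = 4z+3:
(4z+3)^4 + 2(4z+3)^3 - (4z+3)^2 + 14(4z+3) + 4 expands to 256z^4 + 896z^3 + 1136z^2 + 680z + 172,
and factoring out 4 leaves 4(64z^4 + 224z^3 + 284z^2 + 170z + 43).

4(64z^4 + 224z^3 + 284z^2 + 170z + 43)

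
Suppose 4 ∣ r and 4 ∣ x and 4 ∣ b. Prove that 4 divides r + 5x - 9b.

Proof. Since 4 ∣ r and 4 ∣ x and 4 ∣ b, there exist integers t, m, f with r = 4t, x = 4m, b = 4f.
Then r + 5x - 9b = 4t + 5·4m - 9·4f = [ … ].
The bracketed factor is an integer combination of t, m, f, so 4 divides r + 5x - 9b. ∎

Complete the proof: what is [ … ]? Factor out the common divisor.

Each term has a factor of 4: 4t + 5·4m - 9·4f = 4·(-9f + 5m + t).
Since -9f + 5m + t is an integer, 4 ∣ (r + 5x - 9b).

4(-9f + 5m + t)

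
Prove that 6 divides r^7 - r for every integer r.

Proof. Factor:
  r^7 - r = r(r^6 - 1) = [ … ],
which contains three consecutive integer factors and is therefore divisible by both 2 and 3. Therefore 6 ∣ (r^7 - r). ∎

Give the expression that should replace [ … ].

(r - 1)r(r + 1)(r^4 + r^2 + 1)

r^6 - 1 = (r^2 - 1)(r^4 + r^2 + 1), and r^2 - 1 = (r-1)(r+1).
So r(r^6 - 1) = (r - 1)r(r + 1)(r^4 + r^2 + 1).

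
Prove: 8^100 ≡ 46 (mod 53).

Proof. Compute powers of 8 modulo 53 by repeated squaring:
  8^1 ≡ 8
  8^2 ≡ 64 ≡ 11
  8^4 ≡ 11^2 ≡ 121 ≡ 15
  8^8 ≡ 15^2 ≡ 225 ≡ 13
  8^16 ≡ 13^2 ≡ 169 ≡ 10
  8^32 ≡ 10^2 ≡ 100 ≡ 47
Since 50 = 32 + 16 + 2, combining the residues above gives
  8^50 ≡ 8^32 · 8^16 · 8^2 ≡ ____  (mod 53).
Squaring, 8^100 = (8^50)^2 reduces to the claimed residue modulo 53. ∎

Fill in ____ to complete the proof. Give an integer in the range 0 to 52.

29

Multiply the listed residues: 47 · 10 · 11 = 470 → 5170.
Reducing modulo 53: 5170 = 97·53 + 29, so 8^50 ≡ 29.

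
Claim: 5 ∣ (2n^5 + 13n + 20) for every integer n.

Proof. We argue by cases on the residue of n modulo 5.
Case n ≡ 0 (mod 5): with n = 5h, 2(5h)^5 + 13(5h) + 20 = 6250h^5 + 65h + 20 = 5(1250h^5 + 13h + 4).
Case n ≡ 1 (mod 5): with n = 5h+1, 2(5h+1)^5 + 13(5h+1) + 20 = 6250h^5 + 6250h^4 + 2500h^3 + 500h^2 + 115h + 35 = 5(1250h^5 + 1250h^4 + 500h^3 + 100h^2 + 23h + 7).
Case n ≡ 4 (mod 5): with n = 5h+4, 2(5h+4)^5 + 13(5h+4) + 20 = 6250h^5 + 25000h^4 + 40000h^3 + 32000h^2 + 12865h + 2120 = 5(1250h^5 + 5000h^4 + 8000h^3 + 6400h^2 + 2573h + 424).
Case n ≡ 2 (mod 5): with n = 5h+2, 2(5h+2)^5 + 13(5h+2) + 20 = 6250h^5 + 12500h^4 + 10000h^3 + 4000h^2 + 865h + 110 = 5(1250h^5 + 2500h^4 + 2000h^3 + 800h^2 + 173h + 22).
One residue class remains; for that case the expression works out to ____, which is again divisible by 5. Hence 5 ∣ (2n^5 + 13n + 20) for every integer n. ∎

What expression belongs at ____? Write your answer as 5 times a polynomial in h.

5(1250h^5 + 3750h^4 + 4500h^3 + 2700h^2 + 823h + 109)

The residues treated are {0, 1, 4, 2}, so the missing case is n ≡ 3 (mod 5); write n = 5h+3.
Then 2(5h+3)^5 + 13(5h+3) + 20 = 6250h^5 + 18750h^4 + 22500h^3 + 13500h^2 + 4115h + 545 = 5(1250h^5 + 3750h^4 + 4500h^3 + 2700h^2 + 823h + 109).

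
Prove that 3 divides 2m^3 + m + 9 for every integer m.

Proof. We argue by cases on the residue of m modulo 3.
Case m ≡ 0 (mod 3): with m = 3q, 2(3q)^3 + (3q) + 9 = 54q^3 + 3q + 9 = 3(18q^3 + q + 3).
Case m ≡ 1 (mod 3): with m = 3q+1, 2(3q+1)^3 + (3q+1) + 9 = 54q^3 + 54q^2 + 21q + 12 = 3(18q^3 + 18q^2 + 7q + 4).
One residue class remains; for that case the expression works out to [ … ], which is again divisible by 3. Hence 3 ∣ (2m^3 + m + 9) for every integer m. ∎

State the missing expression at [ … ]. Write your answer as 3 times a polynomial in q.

3(18q^3 + 36q^2 + 25q + 9)

Only m ≡ 2 (mod 3) is unaccounted for. Put m = 3q+2:
2(3q+2)^3 + (3q+2) + 9 expands to 54q^3 + 108q^2 + 75q + 27,
and factoring out 3 leaves 3(18q^3 + 36q^2 + 25q + 9).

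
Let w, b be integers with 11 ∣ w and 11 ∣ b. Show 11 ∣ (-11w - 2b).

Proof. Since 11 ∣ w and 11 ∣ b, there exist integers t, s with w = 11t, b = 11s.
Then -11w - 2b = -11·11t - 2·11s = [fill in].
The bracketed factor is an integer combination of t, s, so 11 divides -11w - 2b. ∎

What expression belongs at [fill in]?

11(-2s - 11t)

Pull the common 11 out of every term: -11·11t - 2·11s = 11(-2s - 11t).
-2s - 11t is an integer, which exhibits the divisibility.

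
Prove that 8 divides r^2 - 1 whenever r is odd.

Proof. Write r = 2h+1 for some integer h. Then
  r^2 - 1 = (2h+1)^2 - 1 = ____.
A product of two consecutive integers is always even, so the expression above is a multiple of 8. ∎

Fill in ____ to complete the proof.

(2h+1)^2 - 1 = 4h^2 + 4h + 1 - 1 = 4h^2 + 4h = 4h(h+1).
Since h and h+1 are consecutive, h(h+1) is even, and 4·(even) is a multiple of 8.

4h(h + 1)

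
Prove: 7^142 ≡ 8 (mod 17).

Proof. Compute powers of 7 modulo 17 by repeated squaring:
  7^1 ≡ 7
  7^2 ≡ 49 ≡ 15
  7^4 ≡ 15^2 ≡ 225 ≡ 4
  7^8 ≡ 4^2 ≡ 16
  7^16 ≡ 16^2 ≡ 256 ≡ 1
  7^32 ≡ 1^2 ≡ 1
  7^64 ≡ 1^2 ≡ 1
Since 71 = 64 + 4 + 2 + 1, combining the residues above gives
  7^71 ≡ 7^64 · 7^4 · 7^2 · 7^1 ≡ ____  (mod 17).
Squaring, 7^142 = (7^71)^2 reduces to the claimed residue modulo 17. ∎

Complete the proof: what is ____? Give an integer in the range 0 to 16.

12

7^64 · 7^4 · 7^2 · 7^1 ≡ 1 · 4 · 15 · 7 = 420.
420 mod 17 = 12, so 7^71 ≡ 12 (mod 17).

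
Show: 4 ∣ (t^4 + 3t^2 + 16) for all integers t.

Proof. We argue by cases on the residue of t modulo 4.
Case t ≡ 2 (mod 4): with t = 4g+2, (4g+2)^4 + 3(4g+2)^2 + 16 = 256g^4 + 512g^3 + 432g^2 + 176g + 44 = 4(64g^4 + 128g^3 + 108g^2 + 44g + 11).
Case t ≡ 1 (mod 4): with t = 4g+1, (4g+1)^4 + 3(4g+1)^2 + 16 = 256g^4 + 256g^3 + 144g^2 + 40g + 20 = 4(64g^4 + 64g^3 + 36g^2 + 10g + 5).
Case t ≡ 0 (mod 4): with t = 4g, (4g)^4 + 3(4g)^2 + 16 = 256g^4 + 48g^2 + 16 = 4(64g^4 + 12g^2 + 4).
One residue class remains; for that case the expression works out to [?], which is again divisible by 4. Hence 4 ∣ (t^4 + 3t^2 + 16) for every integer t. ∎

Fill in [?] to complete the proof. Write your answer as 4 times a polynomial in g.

4(64g^4 + 192g^3 + 228g^2 + 126g + 31)

The residues treated are {2, 1, 0}, so the missing case is t ≡ 3 (mod 4); write t = 4g+3.
Then (4g+3)^4 + 3(4g+3)^2 + 16 = 256g^4 + 768g^3 + 912g^2 + 504g + 124 = 4(64g^4 + 192g^3 + 228g^2 + 126g + 31).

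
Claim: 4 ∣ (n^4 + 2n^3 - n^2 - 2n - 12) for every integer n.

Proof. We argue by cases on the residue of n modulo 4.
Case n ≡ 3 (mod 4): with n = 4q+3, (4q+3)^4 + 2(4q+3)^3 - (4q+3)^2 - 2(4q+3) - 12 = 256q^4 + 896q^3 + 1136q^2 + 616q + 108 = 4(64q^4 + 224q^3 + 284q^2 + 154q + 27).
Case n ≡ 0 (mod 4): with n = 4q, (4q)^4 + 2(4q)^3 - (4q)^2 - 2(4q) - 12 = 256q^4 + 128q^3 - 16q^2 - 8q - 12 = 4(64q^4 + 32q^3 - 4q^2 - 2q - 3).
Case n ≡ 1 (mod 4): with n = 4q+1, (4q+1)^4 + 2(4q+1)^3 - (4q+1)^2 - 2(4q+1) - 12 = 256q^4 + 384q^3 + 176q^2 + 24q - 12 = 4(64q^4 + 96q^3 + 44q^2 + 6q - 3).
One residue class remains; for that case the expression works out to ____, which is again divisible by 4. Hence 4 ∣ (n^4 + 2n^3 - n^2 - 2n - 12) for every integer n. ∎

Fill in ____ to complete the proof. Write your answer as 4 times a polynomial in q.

Only n ≡ 2 (mod 4) is unaccounted for. Put n = 4q+2:
(4q+2)^4 + 2(4q+2)^3 - (4q+2)^2 - 2(4q+2) - 12 expands to 256q^4 + 640q^3 + 560q^2 + 200q + 12,
and factoring out 4 leaves 4(64q^4 + 160q^3 + 140q^2 + 50q + 3).

4(64q^4 + 160q^3 + 140q^2 + 50q + 3)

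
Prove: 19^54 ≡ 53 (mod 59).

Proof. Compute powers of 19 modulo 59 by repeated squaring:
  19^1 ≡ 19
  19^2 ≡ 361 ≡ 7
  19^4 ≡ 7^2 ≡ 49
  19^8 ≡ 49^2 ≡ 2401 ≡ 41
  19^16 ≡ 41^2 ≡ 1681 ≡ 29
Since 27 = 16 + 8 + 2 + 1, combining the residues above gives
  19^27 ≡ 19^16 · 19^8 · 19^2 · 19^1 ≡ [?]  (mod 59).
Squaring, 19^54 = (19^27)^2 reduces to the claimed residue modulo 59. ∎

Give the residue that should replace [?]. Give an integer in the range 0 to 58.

19^16 · 19^8 · 19^2 · 19^1 ≡ 29 · 41 · 7 · 19 = 158137.
158137 mod 59 = 17, so 19^27 ≡ 17 (mod 59).

17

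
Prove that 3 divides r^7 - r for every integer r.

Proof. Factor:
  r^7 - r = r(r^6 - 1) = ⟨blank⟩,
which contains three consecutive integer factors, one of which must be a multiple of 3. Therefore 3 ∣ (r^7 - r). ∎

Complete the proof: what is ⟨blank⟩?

r^6 - 1 = (r^2 - 1)(r^4 + r^2 + 1), and r^2 - 1 = (r-1)(r+1).
So r(r^6 - 1) = (r - 1)r(r + 1)(r^4 + r^2 + 1).

(r - 1)r(r + 1)(r^4 + r^2 + 1)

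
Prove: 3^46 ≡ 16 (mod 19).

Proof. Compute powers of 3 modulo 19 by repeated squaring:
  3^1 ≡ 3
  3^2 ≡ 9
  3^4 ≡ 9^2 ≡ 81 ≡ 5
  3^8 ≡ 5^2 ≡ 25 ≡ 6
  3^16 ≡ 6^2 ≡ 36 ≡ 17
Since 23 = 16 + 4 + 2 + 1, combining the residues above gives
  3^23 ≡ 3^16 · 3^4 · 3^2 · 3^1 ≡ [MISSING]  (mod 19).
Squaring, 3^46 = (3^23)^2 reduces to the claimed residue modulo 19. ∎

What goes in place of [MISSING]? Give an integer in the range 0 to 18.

3^16 · 3^4 · 3^2 · 3^1 ≡ 17 · 5 · 9 · 3 = 2295.
2295 mod 19 = 15, so 3^23 ≡ 15 (mod 19).

15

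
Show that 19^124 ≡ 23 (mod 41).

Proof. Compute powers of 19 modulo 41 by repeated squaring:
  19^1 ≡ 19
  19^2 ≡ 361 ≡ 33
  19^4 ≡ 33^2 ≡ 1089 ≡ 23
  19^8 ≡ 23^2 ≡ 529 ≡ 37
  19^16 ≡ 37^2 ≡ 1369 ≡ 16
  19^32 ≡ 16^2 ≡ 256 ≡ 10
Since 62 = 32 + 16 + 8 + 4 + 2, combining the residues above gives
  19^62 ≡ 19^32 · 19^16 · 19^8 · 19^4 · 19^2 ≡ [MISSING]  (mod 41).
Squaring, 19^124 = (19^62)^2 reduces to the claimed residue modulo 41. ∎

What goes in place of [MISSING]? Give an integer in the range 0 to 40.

Multiply the listed residues: 10 · 16 · 37 · 23 · 33 = 160 → 5920 → 136160 → 4493280.
Reducing modulo 41: 4493280 = 109592·41 + 8, so 19^62 ≡ 8.

8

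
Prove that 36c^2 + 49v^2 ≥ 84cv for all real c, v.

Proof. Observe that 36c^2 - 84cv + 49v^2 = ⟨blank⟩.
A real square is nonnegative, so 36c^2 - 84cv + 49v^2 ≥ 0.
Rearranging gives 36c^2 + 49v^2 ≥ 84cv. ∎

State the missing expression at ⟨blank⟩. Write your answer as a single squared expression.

(6c - 7v)^2

36c^2 - 84cv + 49v^2 is a perfect-square trinomial: the outer terms are (6c)^2 and (7v)^2, and the cross term is -2·6c·7v.
So 36c^2 - 84cv + 49v^2 = (6c - 7v)^2 ≥ 0.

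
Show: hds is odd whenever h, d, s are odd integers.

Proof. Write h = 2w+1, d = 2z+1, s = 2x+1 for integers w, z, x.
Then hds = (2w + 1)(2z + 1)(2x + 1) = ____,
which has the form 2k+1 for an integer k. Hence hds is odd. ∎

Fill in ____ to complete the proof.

2(4wxz + 2wx + 2wz + w + 2xz + x + z) + 1

Expanding: (2w + 1)(2z + 1)(2x + 1) = 8wxz + 4wx + 4wz + 2w + 4xz + 2x + 2z + 1.
Every term except the constant is even, so this is 2(4wxz + 2wx + 2wz + w + 2xz + x + z) + 1,
and 4wxz + 2wx + 2wz + w + 2xz + x + z ∈ ℤ gives the required form.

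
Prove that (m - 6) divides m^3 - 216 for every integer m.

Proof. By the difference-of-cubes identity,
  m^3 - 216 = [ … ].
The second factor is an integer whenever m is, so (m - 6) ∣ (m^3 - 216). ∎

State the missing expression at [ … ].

(m - 6)(m^2 + 6m + 36)

a^3 - b^3 = (a - b)(a^2 + ab + b^2). With a = m, b = 6:
m^3 - 216 = (m - 6)(m^2 + 6m + 36).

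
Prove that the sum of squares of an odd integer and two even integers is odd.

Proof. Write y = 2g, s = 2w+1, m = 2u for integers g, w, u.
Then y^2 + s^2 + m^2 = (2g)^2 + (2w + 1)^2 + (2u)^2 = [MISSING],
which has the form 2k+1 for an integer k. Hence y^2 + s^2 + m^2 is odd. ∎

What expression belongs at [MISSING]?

(2g)^2 + (2w + 1)^2 + (2u)^2 = 4g^2 + 4u^2 + 4w^2 + 4w + 1
= 2(2g^2 + 2u^2 + 2w^2 + 2w) + 1.
Since 2g^2 + 2u^2 + 2w^2 + 2w is an integer, the sum of squares is of the form 2k+1 for an integer k.

2(2g^2 + 2u^2 + 2w^2 + 2w) + 1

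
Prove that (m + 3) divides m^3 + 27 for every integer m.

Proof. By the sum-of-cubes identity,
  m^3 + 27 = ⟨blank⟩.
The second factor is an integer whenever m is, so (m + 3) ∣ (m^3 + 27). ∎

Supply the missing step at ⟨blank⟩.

a^3 + b^3 = (a + b)(a^2 - ab + b^2). With a = m, b = 3:
m^3 + 27 = (m + 3)(m^2 - 3m + 9).

(m + 3)(m^2 - 3m + 9)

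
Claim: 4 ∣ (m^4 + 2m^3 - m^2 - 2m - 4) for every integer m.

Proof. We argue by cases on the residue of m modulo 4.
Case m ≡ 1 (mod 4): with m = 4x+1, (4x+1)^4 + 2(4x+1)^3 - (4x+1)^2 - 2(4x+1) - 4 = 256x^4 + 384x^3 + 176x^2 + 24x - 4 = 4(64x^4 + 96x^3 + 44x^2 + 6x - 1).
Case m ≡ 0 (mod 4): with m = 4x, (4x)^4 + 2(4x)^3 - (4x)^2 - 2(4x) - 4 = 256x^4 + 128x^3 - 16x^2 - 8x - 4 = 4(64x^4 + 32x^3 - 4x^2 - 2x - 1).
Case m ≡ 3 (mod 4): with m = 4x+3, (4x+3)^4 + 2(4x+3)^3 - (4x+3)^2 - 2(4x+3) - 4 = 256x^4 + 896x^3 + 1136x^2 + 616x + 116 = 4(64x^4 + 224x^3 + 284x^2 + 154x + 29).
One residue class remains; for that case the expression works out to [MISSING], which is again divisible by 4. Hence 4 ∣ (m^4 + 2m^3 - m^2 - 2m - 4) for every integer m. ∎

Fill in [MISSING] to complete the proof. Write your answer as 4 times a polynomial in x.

Only m ≡ 2 (mod 4) is unaccounted for. Put m = 4x+2:
(4x+2)^4 + 2(4x+2)^3 - (4x+2)^2 - 2(4x+2) - 4 expands to 256x^4 + 640x^3 + 560x^2 + 200x + 20,
and factoring out 4 leaves 4(64x^4 + 160x^3 + 140x^2 + 50x + 5).

4(64x^4 + 160x^3 + 140x^2 + 50x + 5)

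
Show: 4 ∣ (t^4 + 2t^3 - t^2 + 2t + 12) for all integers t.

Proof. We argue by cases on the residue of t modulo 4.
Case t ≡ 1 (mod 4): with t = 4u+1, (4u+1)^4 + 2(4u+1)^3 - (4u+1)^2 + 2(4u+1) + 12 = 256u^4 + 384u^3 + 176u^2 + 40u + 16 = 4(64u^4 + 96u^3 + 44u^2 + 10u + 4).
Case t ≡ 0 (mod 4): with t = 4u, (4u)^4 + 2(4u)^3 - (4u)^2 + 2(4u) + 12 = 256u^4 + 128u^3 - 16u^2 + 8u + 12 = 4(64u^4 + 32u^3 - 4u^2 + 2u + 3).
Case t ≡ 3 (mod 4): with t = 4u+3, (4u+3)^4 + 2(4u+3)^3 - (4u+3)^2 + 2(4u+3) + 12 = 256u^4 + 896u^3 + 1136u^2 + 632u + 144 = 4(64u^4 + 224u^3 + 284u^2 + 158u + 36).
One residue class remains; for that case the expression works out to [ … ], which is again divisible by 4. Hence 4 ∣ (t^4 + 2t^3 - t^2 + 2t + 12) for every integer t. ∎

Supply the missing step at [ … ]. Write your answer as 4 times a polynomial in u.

4(64u^4 + 160u^3 + 140u^2 + 54u + 11)

Only t ≡ 2 (mod 4) is unaccounted for. Put t = 4u+2:
(4u+2)^4 + 2(4u+2)^3 - (4u+2)^2 + 2(4u+2) + 12 expands to 256u^4 + 640u^3 + 560u^2 + 216u + 44,
and factoring out 4 leaves 4(64u^4 + 160u^3 + 140u^2 + 54u + 11).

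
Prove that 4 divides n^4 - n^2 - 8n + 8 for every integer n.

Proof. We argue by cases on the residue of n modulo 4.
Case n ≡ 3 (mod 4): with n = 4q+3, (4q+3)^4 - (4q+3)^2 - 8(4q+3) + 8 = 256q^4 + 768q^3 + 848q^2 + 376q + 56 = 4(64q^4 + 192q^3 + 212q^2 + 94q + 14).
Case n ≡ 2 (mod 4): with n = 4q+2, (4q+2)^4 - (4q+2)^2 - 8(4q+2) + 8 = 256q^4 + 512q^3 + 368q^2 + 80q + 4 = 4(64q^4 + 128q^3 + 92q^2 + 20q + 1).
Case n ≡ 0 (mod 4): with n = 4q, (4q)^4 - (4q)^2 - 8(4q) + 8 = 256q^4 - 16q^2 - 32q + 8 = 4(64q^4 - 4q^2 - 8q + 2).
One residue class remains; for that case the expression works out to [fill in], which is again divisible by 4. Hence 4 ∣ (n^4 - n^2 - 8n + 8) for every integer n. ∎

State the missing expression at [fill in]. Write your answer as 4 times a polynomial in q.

4(64q^4 + 64q^3 + 20q^2 - 6q)

The residues treated are {3, 2, 0}, so the missing case is n ≡ 1 (mod 4); write n = 4q+1.
Then (4q+1)^4 - (4q+1)^2 - 8(4q+1) + 8 = 256q^4 + 256q^3 + 80q^2 - 24q = 4(64q^4 + 64q^3 + 20q^2 - 6q).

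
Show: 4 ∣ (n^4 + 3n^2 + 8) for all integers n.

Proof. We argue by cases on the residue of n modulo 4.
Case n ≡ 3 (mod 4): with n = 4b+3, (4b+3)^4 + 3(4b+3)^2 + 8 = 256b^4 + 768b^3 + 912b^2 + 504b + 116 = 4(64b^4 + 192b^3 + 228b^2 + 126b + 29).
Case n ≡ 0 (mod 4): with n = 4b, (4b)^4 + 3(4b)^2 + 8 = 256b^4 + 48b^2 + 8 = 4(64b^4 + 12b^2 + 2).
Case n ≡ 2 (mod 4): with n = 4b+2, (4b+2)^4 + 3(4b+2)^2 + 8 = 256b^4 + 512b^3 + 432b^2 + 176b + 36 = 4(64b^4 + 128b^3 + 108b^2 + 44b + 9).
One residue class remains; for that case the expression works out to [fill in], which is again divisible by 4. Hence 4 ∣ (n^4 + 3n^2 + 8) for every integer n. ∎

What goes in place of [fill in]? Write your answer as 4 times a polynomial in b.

4(64b^4 + 64b^3 + 36b^2 + 10b + 3)

The residues treated are {3, 0, 2}, so the missing case is n ≡ 1 (mod 4); write n = 4b+1.
Then (4b+1)^4 + 3(4b+1)^2 + 8 = 256b^4 + 256b^3 + 144b^2 + 40b + 12 = 4(64b^4 + 64b^3 + 36b^2 + 10b + 3).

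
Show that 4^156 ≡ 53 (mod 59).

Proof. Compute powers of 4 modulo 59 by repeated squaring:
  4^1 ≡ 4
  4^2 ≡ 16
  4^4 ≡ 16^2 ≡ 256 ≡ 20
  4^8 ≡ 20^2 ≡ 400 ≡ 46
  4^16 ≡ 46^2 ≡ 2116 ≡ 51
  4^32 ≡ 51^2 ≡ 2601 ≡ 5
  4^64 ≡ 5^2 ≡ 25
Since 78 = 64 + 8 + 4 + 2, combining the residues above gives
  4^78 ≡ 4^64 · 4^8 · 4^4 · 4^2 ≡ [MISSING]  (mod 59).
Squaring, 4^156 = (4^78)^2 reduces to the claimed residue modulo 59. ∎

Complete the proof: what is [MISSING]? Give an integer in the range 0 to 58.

Multiply the listed residues: 25 · 46 · 20 · 16 = 1150 → 23000 → 368000.
Reducing modulo 59: 368000 = 6237·59 + 17, so 4^78 ≡ 17.

17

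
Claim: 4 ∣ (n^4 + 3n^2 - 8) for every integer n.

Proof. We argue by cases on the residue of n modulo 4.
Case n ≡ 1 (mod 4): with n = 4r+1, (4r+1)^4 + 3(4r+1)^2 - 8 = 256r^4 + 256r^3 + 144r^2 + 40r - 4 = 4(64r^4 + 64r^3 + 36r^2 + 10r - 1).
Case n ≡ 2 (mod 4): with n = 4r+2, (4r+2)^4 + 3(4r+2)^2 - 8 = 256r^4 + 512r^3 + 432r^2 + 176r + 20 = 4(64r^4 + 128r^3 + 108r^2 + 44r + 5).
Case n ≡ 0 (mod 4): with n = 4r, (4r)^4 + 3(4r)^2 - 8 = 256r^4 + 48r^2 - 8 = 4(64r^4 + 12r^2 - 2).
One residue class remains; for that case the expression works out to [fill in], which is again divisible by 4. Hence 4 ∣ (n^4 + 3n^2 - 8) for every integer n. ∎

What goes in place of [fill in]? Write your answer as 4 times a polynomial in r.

The residues treated are {1, 2, 0}, so the missing case is n ≡ 3 (mod 4); write n = 4r+3.
Then (4r+3)^4 + 3(4r+3)^2 - 8 = 256r^4 + 768r^3 + 912r^2 + 504r + 100 = 4(64r^4 + 192r^3 + 228r^2 + 126r + 25).

4(64r^4 + 192r^3 + 228r^2 + 126r + 25)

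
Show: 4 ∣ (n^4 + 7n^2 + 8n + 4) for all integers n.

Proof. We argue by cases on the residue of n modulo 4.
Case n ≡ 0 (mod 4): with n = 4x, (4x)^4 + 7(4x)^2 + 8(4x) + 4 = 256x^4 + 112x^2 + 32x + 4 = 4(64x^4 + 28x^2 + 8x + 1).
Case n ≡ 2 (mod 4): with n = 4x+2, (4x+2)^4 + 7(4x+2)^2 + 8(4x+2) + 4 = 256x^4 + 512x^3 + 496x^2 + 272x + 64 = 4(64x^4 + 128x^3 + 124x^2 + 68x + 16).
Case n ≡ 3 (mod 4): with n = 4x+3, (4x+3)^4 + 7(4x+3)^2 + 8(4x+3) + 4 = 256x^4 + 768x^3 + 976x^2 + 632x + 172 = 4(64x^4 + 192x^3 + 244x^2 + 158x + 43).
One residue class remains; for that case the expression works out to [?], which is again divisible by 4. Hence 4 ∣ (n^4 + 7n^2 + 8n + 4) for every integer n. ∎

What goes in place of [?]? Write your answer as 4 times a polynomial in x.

The residues treated are {0, 2, 3}, so the missing case is n ≡ 1 (mod 4); write n = 4x+1.
Then (4x+1)^4 + 7(4x+1)^2 + 8(4x+1) + 4 = 256x^4 + 256x^3 + 208x^2 + 104x + 20 = 4(64x^4 + 64x^3 + 52x^2 + 26x + 5).

4(64x^4 + 64x^3 + 52x^2 + 26x + 5)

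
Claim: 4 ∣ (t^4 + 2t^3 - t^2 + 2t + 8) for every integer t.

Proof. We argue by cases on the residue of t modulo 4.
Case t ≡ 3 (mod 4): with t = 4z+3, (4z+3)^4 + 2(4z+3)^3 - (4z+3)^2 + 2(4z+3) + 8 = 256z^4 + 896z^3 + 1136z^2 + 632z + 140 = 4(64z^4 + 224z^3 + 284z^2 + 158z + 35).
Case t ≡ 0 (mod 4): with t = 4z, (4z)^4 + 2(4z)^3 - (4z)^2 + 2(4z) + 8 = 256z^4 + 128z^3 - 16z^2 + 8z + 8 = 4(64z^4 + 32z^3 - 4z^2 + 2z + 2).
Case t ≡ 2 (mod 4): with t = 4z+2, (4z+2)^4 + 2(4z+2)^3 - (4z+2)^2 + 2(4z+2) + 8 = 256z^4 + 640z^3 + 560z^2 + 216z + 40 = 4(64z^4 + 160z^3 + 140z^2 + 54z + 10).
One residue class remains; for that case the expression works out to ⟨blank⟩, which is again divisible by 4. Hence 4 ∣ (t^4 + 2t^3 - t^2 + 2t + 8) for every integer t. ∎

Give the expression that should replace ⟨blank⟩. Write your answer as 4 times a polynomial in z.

The residues treated are {3, 0, 2}, so the missing case is t ≡ 1 (mod 4); write t = 4z+1.
Then (4z+1)^4 + 2(4z+1)^3 - (4z+1)^2 + 2(4z+1) + 8 = 256z^4 + 384z^3 + 176z^2 + 40z + 12 = 4(64z^4 + 96z^3 + 44z^2 + 10z + 3).

4(64z^4 + 96z^3 + 44z^2 + 10z + 3)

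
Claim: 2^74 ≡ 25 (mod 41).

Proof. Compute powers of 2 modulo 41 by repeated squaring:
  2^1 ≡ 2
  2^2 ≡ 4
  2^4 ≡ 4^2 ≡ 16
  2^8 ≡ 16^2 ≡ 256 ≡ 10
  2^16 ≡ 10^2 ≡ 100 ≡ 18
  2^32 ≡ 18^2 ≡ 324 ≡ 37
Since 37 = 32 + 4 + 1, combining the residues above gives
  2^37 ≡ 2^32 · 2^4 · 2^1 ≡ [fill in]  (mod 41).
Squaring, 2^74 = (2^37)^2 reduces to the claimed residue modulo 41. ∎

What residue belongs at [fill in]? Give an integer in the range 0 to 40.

Multiply the listed residues: 37 · 16 · 2 = 592 → 1184.
Reducing modulo 41: 1184 = 28·41 + 36, so 2^37 ≡ 36.

36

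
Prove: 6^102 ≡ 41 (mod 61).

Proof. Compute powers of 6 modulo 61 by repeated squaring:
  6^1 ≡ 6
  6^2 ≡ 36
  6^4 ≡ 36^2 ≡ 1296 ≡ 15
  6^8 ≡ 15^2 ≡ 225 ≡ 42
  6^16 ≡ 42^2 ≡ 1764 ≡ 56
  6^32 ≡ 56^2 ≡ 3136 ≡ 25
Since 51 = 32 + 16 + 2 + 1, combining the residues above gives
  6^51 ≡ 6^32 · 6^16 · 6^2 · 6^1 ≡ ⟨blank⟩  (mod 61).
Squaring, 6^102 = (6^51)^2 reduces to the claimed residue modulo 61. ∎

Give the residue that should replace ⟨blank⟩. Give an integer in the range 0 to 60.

6^32 · 6^16 · 6^2 · 6^1 ≡ 25 · 56 · 36 · 6 = 302400.
302400 mod 61 = 23, so 6^51 ≡ 23 (mod 61).

23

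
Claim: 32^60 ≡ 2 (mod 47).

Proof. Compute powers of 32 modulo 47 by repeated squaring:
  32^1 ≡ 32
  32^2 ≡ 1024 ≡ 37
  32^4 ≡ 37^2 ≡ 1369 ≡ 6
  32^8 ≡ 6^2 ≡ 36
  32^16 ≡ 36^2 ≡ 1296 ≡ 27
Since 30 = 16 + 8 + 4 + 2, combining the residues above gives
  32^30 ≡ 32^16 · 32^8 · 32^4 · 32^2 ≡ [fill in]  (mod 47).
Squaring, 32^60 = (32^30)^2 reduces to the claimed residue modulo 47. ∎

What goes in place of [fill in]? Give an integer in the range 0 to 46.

7

32^16 · 32^8 · 32^4 · 32^2 ≡ 27 · 36 · 6 · 37 = 215784.
215784 mod 47 = 7, so 32^30 ≡ 7 (mod 47).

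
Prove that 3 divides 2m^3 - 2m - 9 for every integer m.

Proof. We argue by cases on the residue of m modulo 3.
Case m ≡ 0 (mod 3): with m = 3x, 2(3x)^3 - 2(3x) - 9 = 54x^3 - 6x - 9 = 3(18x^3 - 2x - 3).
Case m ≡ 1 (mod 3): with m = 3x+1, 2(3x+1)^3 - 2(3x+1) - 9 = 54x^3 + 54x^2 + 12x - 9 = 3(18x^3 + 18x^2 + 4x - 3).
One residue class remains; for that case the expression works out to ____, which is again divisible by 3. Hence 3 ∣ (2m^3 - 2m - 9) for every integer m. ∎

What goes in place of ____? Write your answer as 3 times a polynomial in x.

Only m ≡ 2 (mod 3) is unaccounted for. Put m = 3x+2:
2(3x+2)^3 - 2(3x+2) - 9 expands to 54x^3 + 108x^2 + 66x + 3,
and factoring out 3 leaves 3(18x^3 + 36x^2 + 22x + 1).

3(18x^3 + 36x^2 + 22x + 1)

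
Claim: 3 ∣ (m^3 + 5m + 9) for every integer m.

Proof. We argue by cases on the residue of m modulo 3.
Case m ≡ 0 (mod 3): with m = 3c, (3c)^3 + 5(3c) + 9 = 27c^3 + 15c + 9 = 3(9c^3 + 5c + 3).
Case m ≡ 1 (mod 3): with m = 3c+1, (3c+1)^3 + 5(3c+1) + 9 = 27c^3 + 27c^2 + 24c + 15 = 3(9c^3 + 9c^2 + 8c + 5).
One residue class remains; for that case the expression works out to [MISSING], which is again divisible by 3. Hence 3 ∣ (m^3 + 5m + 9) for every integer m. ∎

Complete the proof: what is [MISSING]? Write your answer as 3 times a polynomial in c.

3(9c^3 + 18c^2 + 17c + 9)

Only m ≡ 2 (mod 3) is unaccounted for. Put m = 3c+2:
(3c+2)^3 + 5(3c+2) + 9 expands to 27c^3 + 54c^2 + 51c + 27,
and factoring out 3 leaves 3(9c^3 + 18c^2 + 17c + 9).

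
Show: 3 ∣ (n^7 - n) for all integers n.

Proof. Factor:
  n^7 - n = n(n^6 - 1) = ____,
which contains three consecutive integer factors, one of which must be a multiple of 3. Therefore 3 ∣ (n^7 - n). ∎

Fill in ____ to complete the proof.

(n - 1)n(n + 1)(n^4 + n^2 + 1)

n^6 - 1 = (n^2 - 1)(n^4 + n^2 + 1), and n^2 - 1 = (n-1)(n+1).
So n(n^6 - 1) = (n - 1)n(n + 1)(n^4 + n^2 + 1).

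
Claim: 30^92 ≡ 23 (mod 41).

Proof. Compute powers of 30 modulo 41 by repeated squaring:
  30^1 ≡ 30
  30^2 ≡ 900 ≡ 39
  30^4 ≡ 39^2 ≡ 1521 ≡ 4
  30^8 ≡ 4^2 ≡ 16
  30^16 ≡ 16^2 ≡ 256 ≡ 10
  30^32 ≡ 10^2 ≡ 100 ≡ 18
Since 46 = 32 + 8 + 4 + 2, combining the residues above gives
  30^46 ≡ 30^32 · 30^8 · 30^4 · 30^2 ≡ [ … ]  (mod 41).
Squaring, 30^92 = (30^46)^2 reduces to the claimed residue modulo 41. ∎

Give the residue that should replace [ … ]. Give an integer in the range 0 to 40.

33

Multiply the listed residues: 18 · 16 · 4 · 39 = 288 → 1152 → 44928.
Reducing modulo 41: 44928 = 1095·41 + 33, so 30^46 ≡ 33.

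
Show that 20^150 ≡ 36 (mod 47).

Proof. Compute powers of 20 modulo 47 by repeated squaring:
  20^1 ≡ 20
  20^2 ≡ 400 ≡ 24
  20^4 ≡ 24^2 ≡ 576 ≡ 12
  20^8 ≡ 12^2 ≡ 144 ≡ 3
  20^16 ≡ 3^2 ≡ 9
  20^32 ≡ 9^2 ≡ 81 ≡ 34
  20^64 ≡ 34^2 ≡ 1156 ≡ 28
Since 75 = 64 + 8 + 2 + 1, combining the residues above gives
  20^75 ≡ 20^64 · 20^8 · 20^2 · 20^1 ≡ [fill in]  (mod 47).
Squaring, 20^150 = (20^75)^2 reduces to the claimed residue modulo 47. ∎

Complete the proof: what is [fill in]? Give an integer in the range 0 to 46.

41

Multiply the listed residues: 28 · 3 · 24 · 20 = 84 → 2016 → 40320.
Reducing modulo 47: 40320 = 857·47 + 41, so 20^75 ≡ 41.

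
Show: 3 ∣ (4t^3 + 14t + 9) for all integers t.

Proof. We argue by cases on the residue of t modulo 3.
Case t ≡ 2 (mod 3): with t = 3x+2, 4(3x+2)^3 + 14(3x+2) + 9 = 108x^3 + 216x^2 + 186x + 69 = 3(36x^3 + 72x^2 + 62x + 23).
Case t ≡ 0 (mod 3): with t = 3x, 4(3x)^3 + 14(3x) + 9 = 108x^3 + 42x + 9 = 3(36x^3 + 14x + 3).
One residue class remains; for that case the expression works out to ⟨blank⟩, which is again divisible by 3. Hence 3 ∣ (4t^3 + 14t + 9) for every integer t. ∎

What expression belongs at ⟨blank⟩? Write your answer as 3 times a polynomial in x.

3(36x^3 + 36x^2 + 26x + 9)

The residues treated are {2, 0}, so the missing case is t ≡ 1 (mod 3); write t = 3x+1.
Then 4(3x+1)^3 + 14(3x+1) + 9 = 108x^3 + 108x^2 + 78x + 27 = 3(36x^3 + 36x^2 + 26x + 9).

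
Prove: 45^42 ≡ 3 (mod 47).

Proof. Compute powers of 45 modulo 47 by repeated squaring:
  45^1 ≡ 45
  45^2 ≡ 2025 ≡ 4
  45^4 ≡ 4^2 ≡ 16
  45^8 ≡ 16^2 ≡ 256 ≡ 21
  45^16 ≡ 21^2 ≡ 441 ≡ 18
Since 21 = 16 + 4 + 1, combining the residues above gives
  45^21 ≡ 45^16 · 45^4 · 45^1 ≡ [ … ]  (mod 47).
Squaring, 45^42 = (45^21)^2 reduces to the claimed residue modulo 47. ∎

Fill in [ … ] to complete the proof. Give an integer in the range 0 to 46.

35

45^16 · 45^4 · 45^1 ≡ 18 · 16 · 45 = 12960.
12960 mod 47 = 35, so 45^21 ≡ 35 (mod 47).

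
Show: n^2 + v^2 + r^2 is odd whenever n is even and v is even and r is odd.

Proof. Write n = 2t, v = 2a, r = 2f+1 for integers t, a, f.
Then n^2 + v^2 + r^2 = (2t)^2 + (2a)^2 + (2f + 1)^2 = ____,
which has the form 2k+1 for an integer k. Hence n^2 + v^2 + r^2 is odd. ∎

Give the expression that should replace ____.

2(2a^2 + 2f^2 + 2f + 2t^2) + 1

Expanding: (2t)^2 + (2a)^2 + (2f + 1)^2 = 4a^2 + 4f^2 + 4f + 4t^2 + 1.
Every term except the constant is even, so this is 2(2a^2 + 2f^2 + 2f + 2t^2) + 1,
and 2a^2 + 2f^2 + 2f + 2t^2 ∈ ℤ gives the required form.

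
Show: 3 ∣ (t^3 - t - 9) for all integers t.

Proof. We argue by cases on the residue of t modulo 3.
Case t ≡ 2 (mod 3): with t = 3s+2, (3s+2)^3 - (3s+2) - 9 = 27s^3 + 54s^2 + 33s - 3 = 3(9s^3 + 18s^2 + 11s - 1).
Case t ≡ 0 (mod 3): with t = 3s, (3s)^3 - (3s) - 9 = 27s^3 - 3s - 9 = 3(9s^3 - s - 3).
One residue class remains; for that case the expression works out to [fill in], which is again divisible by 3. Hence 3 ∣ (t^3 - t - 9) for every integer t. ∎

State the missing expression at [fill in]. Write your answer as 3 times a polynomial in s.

3(9s^3 + 9s^2 + 2s - 3)

Only t ≡ 1 (mod 3) is unaccounted for. Put t = 3s+1:
(3s+1)^3 - (3s+1) - 9 expands to 27s^3 + 27s^2 + 6s - 9,
and factoring out 3 leaves 3(9s^3 + 9s^2 + 2s - 3).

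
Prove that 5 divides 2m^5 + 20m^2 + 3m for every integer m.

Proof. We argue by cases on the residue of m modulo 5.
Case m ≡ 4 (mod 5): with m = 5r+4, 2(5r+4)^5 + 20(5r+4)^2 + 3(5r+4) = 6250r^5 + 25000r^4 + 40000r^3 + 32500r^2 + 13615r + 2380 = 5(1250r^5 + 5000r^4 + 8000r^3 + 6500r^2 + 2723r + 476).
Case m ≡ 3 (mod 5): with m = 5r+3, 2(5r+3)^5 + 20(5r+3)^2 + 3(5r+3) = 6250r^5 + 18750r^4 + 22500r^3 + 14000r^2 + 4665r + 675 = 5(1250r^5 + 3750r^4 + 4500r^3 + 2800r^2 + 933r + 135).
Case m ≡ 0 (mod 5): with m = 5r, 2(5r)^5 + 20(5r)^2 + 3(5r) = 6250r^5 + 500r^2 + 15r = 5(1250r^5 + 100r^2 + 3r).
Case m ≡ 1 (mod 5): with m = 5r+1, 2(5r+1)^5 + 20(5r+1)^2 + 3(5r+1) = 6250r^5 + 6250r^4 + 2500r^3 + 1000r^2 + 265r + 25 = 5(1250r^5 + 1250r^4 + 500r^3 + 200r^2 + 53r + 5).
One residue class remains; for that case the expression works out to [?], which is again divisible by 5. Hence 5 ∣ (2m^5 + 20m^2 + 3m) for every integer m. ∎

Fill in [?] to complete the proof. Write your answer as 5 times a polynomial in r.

The residues treated are {4, 3, 0, 1}, so the missing case is m ≡ 2 (mod 5); write m = 5r+2.
Then 2(5r+2)^5 + 20(5r+2)^2 + 3(5r+2) = 6250r^5 + 12500r^4 + 10000r^3 + 4500r^2 + 1215r + 150 = 5(1250r^5 + 2500r^4 + 2000r^3 + 900r^2 + 243r + 30).

5(1250r^5 + 2500r^4 + 2000r^3 + 900r^2 + 243r + 30)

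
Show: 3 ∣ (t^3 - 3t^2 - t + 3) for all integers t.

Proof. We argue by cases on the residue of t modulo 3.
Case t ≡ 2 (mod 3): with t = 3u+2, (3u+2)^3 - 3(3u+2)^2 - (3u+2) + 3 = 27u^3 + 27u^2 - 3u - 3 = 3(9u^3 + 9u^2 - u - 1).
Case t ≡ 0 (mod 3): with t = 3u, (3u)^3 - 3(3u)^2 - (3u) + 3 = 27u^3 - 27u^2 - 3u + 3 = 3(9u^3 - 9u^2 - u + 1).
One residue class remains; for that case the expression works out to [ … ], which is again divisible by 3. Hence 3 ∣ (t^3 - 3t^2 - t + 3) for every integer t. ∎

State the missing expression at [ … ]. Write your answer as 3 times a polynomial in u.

3(9u^3 - 4u)

The residues treated are {2, 0}, so the missing case is t ≡ 1 (mod 3); write t = 3u+1.
Then (3u+1)^3 - 3(3u+1)^2 - (3u+1) + 3 = 27u^3 - 12u = 3(9u^3 - 4u).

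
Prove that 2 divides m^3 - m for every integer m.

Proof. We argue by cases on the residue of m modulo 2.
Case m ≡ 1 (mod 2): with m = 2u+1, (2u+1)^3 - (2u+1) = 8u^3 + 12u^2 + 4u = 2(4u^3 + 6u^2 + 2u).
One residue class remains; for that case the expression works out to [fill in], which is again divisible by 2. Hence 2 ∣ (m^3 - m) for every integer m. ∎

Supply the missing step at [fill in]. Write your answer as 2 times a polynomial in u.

The residues treated are {1}, so the missing case is m ≡ 0 (mod 2); write m = 2u.
Then (2u)^3 - (2u) = 8u^3 - 2u = 2(4u^3 - u).

2(4u^3 - u)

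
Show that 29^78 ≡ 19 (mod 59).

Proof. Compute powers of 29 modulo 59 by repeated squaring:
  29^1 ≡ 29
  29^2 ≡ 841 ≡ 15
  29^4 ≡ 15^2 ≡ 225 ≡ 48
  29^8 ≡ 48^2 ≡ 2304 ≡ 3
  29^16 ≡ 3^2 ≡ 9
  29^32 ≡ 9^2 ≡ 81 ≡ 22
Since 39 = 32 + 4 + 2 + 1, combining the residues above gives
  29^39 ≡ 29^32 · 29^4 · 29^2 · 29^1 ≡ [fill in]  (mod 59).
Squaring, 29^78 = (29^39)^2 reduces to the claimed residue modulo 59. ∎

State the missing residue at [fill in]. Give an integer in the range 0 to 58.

45

Multiply the listed residues: 22 · 48 · 15 · 29 = 1056 → 15840 → 459360.
Reducing modulo 59: 459360 = 7785·59 + 45, so 29^39 ≡ 45.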